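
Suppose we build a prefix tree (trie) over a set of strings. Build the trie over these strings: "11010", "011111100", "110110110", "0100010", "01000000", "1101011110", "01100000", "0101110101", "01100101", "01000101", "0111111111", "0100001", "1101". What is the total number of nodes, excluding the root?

Insert word by word; a character creates a node only if that edge doesn't already exist:
  "11010" → 5 new (1, 1, 0, 1, 0)
  "011111100" → 9 new (0, 1, 1, 1, 1, 1, 1, 0, 0)
  "110110110" → prefix "1101" already present; 5 new (1, 0, 1, 1, 0)
  "0100010" → prefix "01" already present; 5 new (0, 0, 0, 1, 0)
  "01000000" → prefix "01000" already present; 3 new (0, 0, 0)
  "1101011110" → prefix "11010" already present; 5 new (1, 1, 1, 1, 0)
  "01100000" → prefix "011" already present; 5 new (0, 0, 0, 0, 0)
  "0101110101" → prefix "010" already present; 7 new (1, 1, 1, 0, 1, 0, 1)
  "01100101" → prefix "01100" already present; 3 new (1, 0, 1)
  "01000101" → prefix "0100010" already present; 1 new (1)
  "0111111111" → prefix "0111111" already present; 3 new (1, 1, 1)
  "0100001" → prefix "010000" already present; 1 new (1)
  "1101" → prefix "1101" already present; 0 new (none)
Total nodes = 5 + 9 + 5 + 5 + 3 + 5 + 5 + 7 + 3 + 1 + 3 + 1 + 0 = 52

52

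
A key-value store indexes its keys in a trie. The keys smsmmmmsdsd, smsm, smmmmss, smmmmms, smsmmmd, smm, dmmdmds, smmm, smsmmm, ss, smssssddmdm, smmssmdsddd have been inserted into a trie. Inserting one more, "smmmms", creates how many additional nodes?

Every character of "smmmms" already lies on an existing path (it is a prefix of some stored word).
No new nodes are needed: 0.

0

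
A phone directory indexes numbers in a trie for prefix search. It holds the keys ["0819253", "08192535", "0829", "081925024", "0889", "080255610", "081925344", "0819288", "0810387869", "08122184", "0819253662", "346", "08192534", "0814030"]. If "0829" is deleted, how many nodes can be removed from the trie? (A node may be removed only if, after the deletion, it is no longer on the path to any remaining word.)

2

After clearing the end-marker at "0829", prune upward until reaching a node still needed by another word.
The suffix "29" (2 nodes) is used only by "0829"; the node for "08" still has the child "1", so pruning stops there.
Nodes removed: 2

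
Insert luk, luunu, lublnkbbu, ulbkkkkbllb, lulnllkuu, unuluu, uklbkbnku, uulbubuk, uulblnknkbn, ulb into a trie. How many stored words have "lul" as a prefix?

Walk to "lul"; the words in its subtree are exactly those with that prefix.
Words under "lul": lulnllkuu
Count: 1

1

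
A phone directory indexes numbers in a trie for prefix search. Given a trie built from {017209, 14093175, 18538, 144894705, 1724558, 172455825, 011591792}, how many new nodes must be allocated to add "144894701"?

1

"14489470" is already a path in the trie; the remaining "1" must be added.
So 9 − 8 = 1 new nodes.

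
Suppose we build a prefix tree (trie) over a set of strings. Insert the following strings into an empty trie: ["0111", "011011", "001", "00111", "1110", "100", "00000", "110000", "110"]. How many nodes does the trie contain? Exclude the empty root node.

24

Trace insertions, counting only characters that open a new branch:
  "0111" → 4 new (0, 1, 1, 1)
  "011011" → prefix "011" already present; 3 new (0, 1, 1)
  "001" → prefix "0" already present; 2 new (0, 1)
  "00111" → prefix "001" already present; 2 new (1, 1)
  "1110" → 4 new (1, 1, 1, 0)
  "100" → prefix "1" already present; 2 new (0, 0)
  "00000" → prefix "00" already present; 3 new (0, 0, 0)
  "110000" → prefix "11" already present; 4 new (0, 0, 0, 0)
  "110" → prefix "110" already present; 0 new (none)
Total nodes = 4 + 3 + 2 + 2 + 4 + 2 + 3 + 4 + 0 = 24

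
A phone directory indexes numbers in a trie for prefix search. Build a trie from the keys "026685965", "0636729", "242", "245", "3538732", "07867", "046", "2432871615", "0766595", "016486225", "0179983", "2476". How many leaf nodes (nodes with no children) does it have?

A leaf is a node with no children — equivalently, the end of a word that is not a proper prefix of any other stored word.
Those words: "016486225", "0179983", "026685965", "046", "0636729", "0766595", "07867", "242", "2432871615", "245", "2476", "3538732"
Leaf count: 12

12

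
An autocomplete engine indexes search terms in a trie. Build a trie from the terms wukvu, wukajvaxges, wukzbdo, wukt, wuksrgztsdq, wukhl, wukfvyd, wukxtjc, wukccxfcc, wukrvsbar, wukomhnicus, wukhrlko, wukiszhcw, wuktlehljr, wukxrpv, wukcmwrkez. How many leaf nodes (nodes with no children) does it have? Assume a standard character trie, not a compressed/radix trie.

Leaves are exactly the stored words that no other stored word extends.
Those words: "wukajvaxges", "wukccxfcc", "wukcmwrkez", "wukfvyd", "wukhl", "wukhrlko", "wukiszhcw", "wukomhnicus", "wukrvsbar", "wuksrgztsdq", "wuktlehljr", "wukvu", "wukxrpv", "wukxtjc", "wukzbdo"
Leaf count: 15

15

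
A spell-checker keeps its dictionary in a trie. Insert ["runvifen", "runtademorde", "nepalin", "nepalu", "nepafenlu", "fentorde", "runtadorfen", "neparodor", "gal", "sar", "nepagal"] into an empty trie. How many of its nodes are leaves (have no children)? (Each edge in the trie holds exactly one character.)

11

Leaves are exactly the stored words that no other stored word extends.
Those words: "fentorde", "gal", "nepafenlu", "nepagal", "nepalin", "nepalu", "neparodor", "runtademorde", "runtadorfen", "runvifen", "sar"
Leaf count: 11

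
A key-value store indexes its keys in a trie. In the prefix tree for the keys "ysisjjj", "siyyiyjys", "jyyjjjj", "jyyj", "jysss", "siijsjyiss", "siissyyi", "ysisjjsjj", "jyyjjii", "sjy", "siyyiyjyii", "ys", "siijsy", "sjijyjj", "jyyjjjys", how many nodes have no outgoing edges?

Leaves are exactly the stored words that no other stored word extends.
Those words: "jysss", "jyyjjii", "jyyjjjj", "jyyjjjys", "siijsjyiss", "siijsy", "siissyyi", "siyyiyjyii", "siyyiyjys", "sjijyjj", "sjy", "ysisjjj", "ysisjjsjj"
Leaf count: 13

13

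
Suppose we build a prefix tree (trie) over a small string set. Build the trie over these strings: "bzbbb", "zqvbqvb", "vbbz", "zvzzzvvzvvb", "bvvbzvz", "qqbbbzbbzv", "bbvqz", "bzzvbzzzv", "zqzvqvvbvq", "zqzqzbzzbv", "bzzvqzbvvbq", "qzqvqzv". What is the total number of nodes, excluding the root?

Trace insertions, counting only characters that open a new branch:
  "bzbbb" → 5 new (b, z, b, b, b)
  "zqvbqvb" → 7 new (z, q, v, b, q, v, b)
  "vbbz" → 4 new (v, b, b, z)
  "zvzzzvvzvvb" → prefix "z" already present; 10 new (v, z, z, z, v, v, z, v, v, b)
  "bvvbzvz" → prefix "b" already present; 6 new (v, v, b, z, v, z)
  "qqbbbzbbzv" → 10 new (q, q, b, b, b, z, b, b, z, v)
  "bbvqz" → prefix "b" already present; 4 new (b, v, q, z)
  "bzzvbzzzv" → prefix "bz" already present; 7 new (z, v, b, z, z, z, v)
  "zqzvqvvbvq" → prefix "zq" already present; 8 new (z, v, q, v, v, b, v, q)
  "zqzqzbzzbv" → prefix "zqz" already present; 7 new (q, z, b, z, z, b, v)
  "bzzvqzbvvbq" → prefix "bzzv" already present; 7 new (q, z, b, v, v, b, q)
  "qzqvqzv" → prefix "q" already present; 6 new (z, q, v, q, z, v)
Total nodes = 5 + 7 + 4 + 10 + 6 + 10 + 4 + 7 + 8 + 7 + 7 + 6 = 81

81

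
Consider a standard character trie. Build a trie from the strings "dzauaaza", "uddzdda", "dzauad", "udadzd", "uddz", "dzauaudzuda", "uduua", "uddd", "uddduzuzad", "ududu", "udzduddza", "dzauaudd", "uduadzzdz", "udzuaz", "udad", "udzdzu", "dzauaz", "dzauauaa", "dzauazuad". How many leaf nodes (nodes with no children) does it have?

15

A leaf is a node with no children — equivalently, the end of a word that is not a proper prefix of any other stored word.
Those words: "dzauaaza", "dzauad", "dzauauaa", "dzauaudd", "dzauaudzuda", "dzauazuad", "udadzd", "uddduzuzad", "uddzdda", "uduadzzdz", "ududu", "uduua", "udzduddza", "udzdzu", "udzuaz"
Leaf count: 15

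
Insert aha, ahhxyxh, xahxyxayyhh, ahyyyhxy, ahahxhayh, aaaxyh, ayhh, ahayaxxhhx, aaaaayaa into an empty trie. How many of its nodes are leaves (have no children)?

8

Leaves are exactly the stored words that no other stored word extends.
Those words: "aaaaayaa", "aaaxyh", "ahahxhayh", "ahayaxxhhx", "ahhxyxh", "ahyyyhxy", "ayhh", "xahxyxayyhh"
Leaf count: 8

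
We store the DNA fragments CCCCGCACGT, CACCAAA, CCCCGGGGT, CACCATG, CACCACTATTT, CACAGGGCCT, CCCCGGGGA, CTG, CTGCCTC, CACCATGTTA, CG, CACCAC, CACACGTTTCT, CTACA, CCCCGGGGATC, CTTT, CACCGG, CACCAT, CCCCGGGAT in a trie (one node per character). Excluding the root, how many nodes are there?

Trace insertions, counting only characters that open a new branch:
  "CCCCGCACGT" → 10 new (C, C, C, C, G, C, A, C, G, T)
  "CACCAAA" → prefix "C" already present; 6 new (A, C, C, A, A, A)
  "CCCCGGGGT" → prefix "CCCCG" already present; 4 new (G, G, G, T)
  "CACCATG" → prefix "CACCA" already present; 2 new (T, G)
  "CACCACTATTT" → prefix "CACCA" already present; 6 new (C, T, A, T, T, T)
  "CACAGGGCCT" → prefix "CAC" already present; 7 new (A, G, G, G, C, C, T)
  "CCCCGGGGA" → prefix "CCCCGGGG" already present; 1 new (A)
  "CTG" → prefix "C" already present; 2 new (T, G)
  "CTGCCTC" → prefix "CTG" already present; 4 new (C, C, T, C)
  "CACCATGTTA" → prefix "CACCATG" already present; 3 new (T, T, A)
  "CG" → prefix "C" already present; 1 new (G)
  "CACCAC" → prefix "CACCAC" already present; 0 new (none)
  "CACACGTTTCT" → prefix "CACA" already present; 7 new (C, G, T, T, T, C, T)
  "CTACA" → prefix "CT" already present; 3 new (A, C, A)
  "CCCCGGGGATC" → prefix "CCCCGGGGA" already present; 2 new (T, C)
  "CTTT" → prefix "CT" already present; 2 new (T, T)
  "CACCGG" → prefix "CACC" already present; 2 new (G, G)
  "CACCAT" → prefix "CACCAT" already present; 0 new (none)
  "CCCCGGGAT" → prefix "CCCCGGG" already present; 2 new (A, T)
Total nodes = 10 + 6 + 4 + 2 + 6 + 7 + 1 + 2 + 4 + 3 + 1 + 0 + 7 + 3 + 2 + 2 + 2 + 0 + 2 = 64

64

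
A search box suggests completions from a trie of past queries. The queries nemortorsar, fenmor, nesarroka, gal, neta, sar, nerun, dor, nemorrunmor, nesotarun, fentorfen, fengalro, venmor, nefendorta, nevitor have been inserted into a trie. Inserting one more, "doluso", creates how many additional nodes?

4

The longest prefix of "doluso" already in the trie is "do" (length 2).
So 6 − 2 = 4 new nodes.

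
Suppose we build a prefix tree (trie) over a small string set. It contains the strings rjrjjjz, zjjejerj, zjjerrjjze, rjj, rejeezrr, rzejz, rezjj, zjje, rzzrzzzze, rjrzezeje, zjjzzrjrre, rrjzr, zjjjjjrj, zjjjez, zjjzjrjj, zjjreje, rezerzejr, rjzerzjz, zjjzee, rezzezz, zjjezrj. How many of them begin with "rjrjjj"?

1

Traverse to the node for "rjrjjj", then collect every word in that subtree.
Matches: "rjrjjjz"
Count: 1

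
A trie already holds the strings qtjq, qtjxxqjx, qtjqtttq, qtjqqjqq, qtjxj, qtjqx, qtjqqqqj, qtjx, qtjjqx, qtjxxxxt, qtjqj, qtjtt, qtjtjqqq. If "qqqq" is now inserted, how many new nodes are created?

The longest prefix of "qqqq" already in the trie is "q" (length 1).
New nodes needed: |"qqqq"| − 1 = 4 − 1 = 3.

3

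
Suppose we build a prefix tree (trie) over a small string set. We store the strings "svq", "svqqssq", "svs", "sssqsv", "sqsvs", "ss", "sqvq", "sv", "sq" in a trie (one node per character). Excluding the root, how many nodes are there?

19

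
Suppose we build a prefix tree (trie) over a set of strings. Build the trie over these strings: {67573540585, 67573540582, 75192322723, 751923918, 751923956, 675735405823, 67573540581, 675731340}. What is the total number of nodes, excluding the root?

34

Trie structure (* marks end of a word):
(root)
├─ 6
│  └─ 7
│     └─ 5
│        └─ 7
│           └─ 3
│              ├─ 1
│              │  └─ 3
│              │     └─ 4
│              │        └─ 0 *
│              └─ 5
│                 └─ 4
│                    └─ 0
│                       └─ 5
│                          └─ 8
│                             ├─ 1 *
│                             ├─ 2 *
│                             │  └─ 3 *
│                             └─ 5 *
└─ 7
   └─ 5
      └─ 1
         └─ 9
            └─ 2
               └─ 3
                  ├─ 2
                  │  └─ 2
                  │     └─ 7
                  │        └─ 2
                  │           └─ 3 *
                  └─ 9
                     ├─ 1
                     │  └─ 8 *
                     └─ 5
                        └─ 6 *
Counting every labelled node above: 34.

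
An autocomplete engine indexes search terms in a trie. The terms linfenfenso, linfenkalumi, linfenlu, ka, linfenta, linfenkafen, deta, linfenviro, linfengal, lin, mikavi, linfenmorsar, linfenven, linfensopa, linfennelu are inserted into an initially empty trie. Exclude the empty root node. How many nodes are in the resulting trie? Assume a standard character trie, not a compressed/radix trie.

Insert word by word; a character creates a node only if that edge doesn't already exist:
  "linfenfenso" → 11 new (l, i, n, f, e, n, f, e, n, s, o)
  "linfenkalumi" → prefix "linfen" already present; 6 new (k, a, l, u, m, i)
  "linfenlu" → prefix "linfen" already present; 2 new (l, u)
  "ka" → 2 new (k, a)
  "linfenta" → prefix "linfen" already present; 2 new (t, a)
  "linfenkafen" → prefix "linfenka" already present; 3 new (f, e, n)
  "deta" → 4 new (d, e, t, a)
  "linfenviro" → prefix "linfen" already present; 4 new (v, i, r, o)
  "linfengal" → prefix "linfen" already present; 3 new (g, a, l)
  "lin" → prefix "lin" already present; 0 new (none)
  "mikavi" → 6 new (m, i, k, a, v, i)
  "linfenmorsar" → prefix "linfen" already present; 6 new (m, o, r, s, a, r)
  "linfenven" → prefix "linfenv" already present; 2 new (e, n)
  "linfensopa" → prefix "linfen" already present; 4 new (s, o, p, a)
  "linfennelu" → prefix "linfen" already present; 4 new (n, e, l, u)
Total nodes = 11 + 6 + 2 + 2 + 2 + 3 + 4 + 4 + 3 + 0 + 6 + 6 + 2 + 4 + 4 = 59

59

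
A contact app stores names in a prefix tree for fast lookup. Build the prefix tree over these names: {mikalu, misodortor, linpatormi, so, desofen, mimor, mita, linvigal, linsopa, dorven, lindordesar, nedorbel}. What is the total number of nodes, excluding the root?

68

For each word, the new-node count is its length minus the longest prefix already in the trie:
  "mikalu" → 6 new (m, i, k, a, l, u)
  "misodortor" → prefix "mi" already present; 8 new (s, o, d, o, r, t, o, r)
  "linpatormi" → 10 new (l, i, n, p, a, t, o, r, m, i)
  "so" → 2 new (s, o)
  "desofen" → 7 new (d, e, s, o, f, e, n)
  "mimor" → prefix "mi" already present; 3 new (m, o, r)
  "mita" → prefix "mi" already present; 2 new (t, a)
  "linvigal" → prefix "lin" already present; 5 new (v, i, g, a, l)
  "linsopa" → prefix "lin" already present; 4 new (s, o, p, a)
  "dorven" → prefix "d" already present; 5 new (o, r, v, e, n)
  "lindordesar" → prefix "lin" already present; 8 new (d, o, r, d, e, s, a, r)
  "nedorbel" → 8 new (n, e, d, o, r, b, e, l)
Total nodes = 6 + 8 + 10 + 2 + 7 + 3 + 2 + 5 + 4 + 5 + 8 + 8 = 68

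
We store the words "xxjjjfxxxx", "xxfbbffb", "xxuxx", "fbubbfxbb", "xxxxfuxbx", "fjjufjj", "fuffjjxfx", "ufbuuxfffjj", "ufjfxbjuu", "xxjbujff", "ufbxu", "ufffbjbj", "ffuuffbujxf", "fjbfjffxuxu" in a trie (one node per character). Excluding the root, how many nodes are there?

99

Insert word by word; a character creates a node only if that edge doesn't already exist:
  "xxjjjfxxxx" → 10 new (x, x, j, j, j, f, x, x, x, x)
  "xxfbbffb" → prefix "xx" already present; 6 new (f, b, b, f, f, b)
  "xxuxx" → prefix "xx" already present; 3 new (u, x, x)
  "fbubbfxbb" → 9 new (f, b, u, b, b, f, x, b, b)
  "xxxxfuxbx" → prefix "xx" already present; 7 new (x, x, f, u, x, b, x)
  "fjjufjj" → prefix "f" already present; 6 new (j, j, u, f, j, j)
  "fuffjjxfx" → prefix "f" already present; 8 new (u, f, f, j, j, x, f, x)
  "ufbuuxfffjj" → 11 new (u, f, b, u, u, x, f, f, f, j, j)
  "ufjfxbjuu" → prefix "uf" already present; 7 new (j, f, x, b, j, u, u)
  "xxjbujff" → prefix "xxj" already present; 5 new (b, u, j, f, f)
  "ufbxu" → prefix "ufb" already present; 2 new (x, u)
  "ufffbjbj" → prefix "uf" already present; 6 new (f, f, b, j, b, j)
  "ffuuffbujxf" → prefix "f" already present; 10 new (f, u, u, f, f, b, u, j, x, f)
  "fjbfjffxuxu" → prefix "fj" already present; 9 new (b, f, j, f, f, x, u, x, u)
Total nodes = 10 + 6 + 3 + 9 + 7 + 6 + 8 + 11 + 7 + 5 + 2 + 6 + 10 + 9 = 99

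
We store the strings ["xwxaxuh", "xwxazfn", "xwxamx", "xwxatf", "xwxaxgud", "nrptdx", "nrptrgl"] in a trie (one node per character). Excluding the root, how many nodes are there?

26

Insert word by word; a character creates a node only if that edge doesn't already exist:
  "xwxaxuh" → 7 new (x, w, x, a, x, u, h)
  "xwxazfn" → prefix "xwxa" already present; 3 new (z, f, n)
  "xwxamx" → prefix "xwxa" already present; 2 new (m, x)
  "xwxatf" → prefix "xwxa" already present; 2 new (t, f)
  "xwxaxgud" → prefix "xwxax" already present; 3 new (g, u, d)
  "nrptdx" → 6 new (n, r, p, t, d, x)
  "nrptrgl" → prefix "nrpt" already present; 3 new (r, g, l)
Total nodes = 7 + 3 + 2 + 2 + 3 + 6 + 3 = 26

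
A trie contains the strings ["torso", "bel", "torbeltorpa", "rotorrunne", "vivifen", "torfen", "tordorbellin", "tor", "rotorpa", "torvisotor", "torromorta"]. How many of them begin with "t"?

Traverse to the node for "t", then collect every word in that subtree.
Matches: "tor", "torbeltorpa", "tordorbellin", "torfen", "torromorta", "torso", "torvisotor"
Count: 7

7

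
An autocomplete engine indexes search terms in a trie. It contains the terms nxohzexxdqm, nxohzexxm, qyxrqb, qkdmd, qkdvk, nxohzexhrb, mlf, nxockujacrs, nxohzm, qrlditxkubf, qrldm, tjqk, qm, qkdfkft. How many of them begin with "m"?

1

Filter for entries beginning with "m":
Words under "m": mlf
Count: 1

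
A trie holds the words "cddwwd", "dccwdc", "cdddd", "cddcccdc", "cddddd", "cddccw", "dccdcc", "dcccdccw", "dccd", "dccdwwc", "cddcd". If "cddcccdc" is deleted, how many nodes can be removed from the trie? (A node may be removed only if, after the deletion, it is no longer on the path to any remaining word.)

Walk "cddcccdc" from the leaf back toward the root, removing each node that no remaining word uses.
The suffix "cdc" (3 nodes) is used only by "cddcccdc"; the node for "cddcc" still has the child "w", so pruning stops there.
Nodes removed: 3

3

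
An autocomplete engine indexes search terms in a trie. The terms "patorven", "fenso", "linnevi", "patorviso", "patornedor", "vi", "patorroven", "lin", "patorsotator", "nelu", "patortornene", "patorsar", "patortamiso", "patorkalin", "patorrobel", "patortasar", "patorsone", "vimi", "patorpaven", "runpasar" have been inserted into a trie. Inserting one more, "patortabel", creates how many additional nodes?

3

The longest prefix of "patortabel" already in the trie is "patorta" (length 7).
Each of the 3 remaining characters creates one node.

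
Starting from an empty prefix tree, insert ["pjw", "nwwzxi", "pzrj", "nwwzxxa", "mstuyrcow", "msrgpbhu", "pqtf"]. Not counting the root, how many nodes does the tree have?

32

Insert word by word; a character creates a node only if that edge doesn't already exist:
  "pjw" → 3 new (p, j, w)
  "nwwzxi" → 6 new (n, w, w, z, x, i)
  "pzrj" → prefix "p" already present; 3 new (z, r, j)
  "nwwzxxa" → prefix "nwwzx" already present; 2 new (x, a)
  "mstuyrcow" → 9 new (m, s, t, u, y, r, c, o, w)
  "msrgpbhu" → prefix "ms" already present; 6 new (r, g, p, b, h, u)
  "pqtf" → prefix "p" already present; 3 new (q, t, f)
Total nodes = 3 + 6 + 3 + 2 + 9 + 6 + 3 = 32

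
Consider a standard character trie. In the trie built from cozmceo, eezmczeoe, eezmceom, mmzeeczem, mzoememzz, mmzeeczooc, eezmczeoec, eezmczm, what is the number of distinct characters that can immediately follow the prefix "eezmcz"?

2

Follow the path "eezmcz" to its node, then look at its outgoing edges.
Distinct next characters after "eezmcz": e, m.
That node has 2 child edges.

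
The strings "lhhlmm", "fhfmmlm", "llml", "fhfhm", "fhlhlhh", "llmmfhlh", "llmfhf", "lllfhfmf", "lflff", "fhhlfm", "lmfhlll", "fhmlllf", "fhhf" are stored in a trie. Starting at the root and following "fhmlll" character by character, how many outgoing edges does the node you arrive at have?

The children of the "fhmlll" node are the distinct next characters among strings starting with "fhmlll".
Distinct next characters after "fhmlll": f.
That node has 1 child edge.

1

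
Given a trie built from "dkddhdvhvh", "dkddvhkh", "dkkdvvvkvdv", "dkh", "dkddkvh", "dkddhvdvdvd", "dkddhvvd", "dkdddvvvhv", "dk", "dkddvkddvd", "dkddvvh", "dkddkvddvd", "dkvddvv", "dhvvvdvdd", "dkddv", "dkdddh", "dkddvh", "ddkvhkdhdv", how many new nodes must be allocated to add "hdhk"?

4

"hdhk" shares no prefix with any stored word, so all 4 characters open new nodes.
4 − 0 = 4 new nodes.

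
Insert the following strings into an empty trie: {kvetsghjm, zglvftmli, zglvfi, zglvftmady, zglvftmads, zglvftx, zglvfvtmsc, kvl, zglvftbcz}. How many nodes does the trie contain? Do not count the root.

Insert word by word; a character creates a node only if that edge doesn't already exist:
  "kvetsghjm" → 9 new (k, v, e, t, s, g, h, j, m)
  "zglvftmli" → 9 new (z, g, l, v, f, t, m, l, i)
  "zglvfi" → prefix "zglvf" already present; 1 new (i)
  "zglvftmady" → prefix "zglvftm" already present; 3 new (a, d, y)
  "zglvftmads" → prefix "zglvftmad" already present; 1 new (s)
  "zglvftx" → prefix "zglvft" already present; 1 new (x)
  "zglvfvtmsc" → prefix "zglvf" already present; 5 new (v, t, m, s, c)
  "kvl" → prefix "kv" already present; 1 new (l)
  "zglvftbcz" → prefix "zglvft" already present; 3 new (b, c, z)
Total nodes = 9 + 9 + 1 + 3 + 1 + 1 + 5 + 1 + 3 = 33

33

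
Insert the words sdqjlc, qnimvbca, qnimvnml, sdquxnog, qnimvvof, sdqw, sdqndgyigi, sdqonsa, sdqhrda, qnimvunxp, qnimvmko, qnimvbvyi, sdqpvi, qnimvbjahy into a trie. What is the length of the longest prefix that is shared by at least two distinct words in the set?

6

Equivalently: take the maximum, over all pairs, of their longest common prefix length.
"qnimvbca" and "qnimvbjahy" agree on "qnimvb" (6 characters) before diverging; nothing deeper is shared.
Longest shared-prefix length: 6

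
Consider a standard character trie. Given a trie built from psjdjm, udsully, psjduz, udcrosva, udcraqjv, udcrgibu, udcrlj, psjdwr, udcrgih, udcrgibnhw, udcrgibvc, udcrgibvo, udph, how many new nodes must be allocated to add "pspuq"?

3

"ps" is already a path in the trie; the remaining "puq" must be added.
Each of the 3 remaining characters creates one node.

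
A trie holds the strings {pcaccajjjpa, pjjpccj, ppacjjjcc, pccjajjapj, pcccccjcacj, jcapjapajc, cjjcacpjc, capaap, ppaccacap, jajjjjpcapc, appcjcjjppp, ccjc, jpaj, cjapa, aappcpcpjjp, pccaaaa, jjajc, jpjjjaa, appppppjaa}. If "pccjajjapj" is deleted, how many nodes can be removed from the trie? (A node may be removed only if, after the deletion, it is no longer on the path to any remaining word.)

Walk "pccjajjapj" from the leaf back toward the root, removing each node that no remaining word uses.
The suffix "jajjapj" (7 nodes) is used only by "pccjajjapj"; the node for "pcc" still has the child "c", so pruning stops there.
Nodes removed: 7

7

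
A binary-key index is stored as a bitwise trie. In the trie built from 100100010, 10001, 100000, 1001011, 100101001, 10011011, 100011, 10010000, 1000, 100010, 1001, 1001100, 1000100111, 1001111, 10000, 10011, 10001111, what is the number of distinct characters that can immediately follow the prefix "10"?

1

Follow the path "10" to its node, then look at its outgoing edges.
Distinct next characters after "10": 0.
That node has 1 child edge.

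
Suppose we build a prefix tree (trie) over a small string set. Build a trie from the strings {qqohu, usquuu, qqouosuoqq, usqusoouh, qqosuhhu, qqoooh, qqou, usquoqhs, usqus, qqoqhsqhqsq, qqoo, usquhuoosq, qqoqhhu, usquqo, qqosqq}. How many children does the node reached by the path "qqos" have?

2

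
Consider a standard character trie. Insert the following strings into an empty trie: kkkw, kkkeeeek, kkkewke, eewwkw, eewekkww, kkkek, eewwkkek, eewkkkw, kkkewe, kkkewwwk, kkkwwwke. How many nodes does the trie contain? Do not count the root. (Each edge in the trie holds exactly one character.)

Count nodes per top-level branch (shared prefixes stored once):
  'e'-branch (eewekkww, eewkkkw, eewwkkek, eewwkw): 18 nodes
  'k'-branch (kkkeeeek, kkkek, kkkewe, kkkewke, kkkewwwk, kkkw, kkkwwwke): 21 nodes
Sum: 39

39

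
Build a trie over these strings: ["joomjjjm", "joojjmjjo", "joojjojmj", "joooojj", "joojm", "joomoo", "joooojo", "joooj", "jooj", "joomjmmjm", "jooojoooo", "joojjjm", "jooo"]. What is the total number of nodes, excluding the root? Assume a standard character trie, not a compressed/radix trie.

37

Count nodes per top-level branch (shared prefixes stored once):
  'j'-branch (jooj, joojjjm, joojjmjjo, joojjojmj, joojm, joomjjjm, joomjmmjm, joomoo, jooo, joooj, jooojoooo, joooojj, joooojo): 37 nodes
Sum: 37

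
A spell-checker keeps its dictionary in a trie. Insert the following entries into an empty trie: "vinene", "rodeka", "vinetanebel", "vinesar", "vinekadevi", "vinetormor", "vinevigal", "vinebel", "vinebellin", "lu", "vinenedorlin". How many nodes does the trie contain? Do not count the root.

Insert word by word; a character creates a node only if that edge doesn't already exist:
  "vinene" → 6 new (v, i, n, e, n, e)
  "rodeka" → 6 new (r, o, d, e, k, a)
  "vinetanebel" → prefix "vine" already present; 7 new (t, a, n, e, b, e, l)
  "vinesar" → prefix "vine" already present; 3 new (s, a, r)
  "vinekadevi" → prefix "vine" already present; 6 new (k, a, d, e, v, i)
  "vinetormor" → prefix "vinet" already present; 5 new (o, r, m, o, r)
  "vinevigal" → prefix "vine" already present; 5 new (v, i, g, a, l)
  "vinebel" → prefix "vine" already present; 3 new (b, e, l)
  "vinebellin" → prefix "vinebel" already present; 3 new (l, i, n)
  "lu" → 2 new (l, u)
  "vinenedorlin" → prefix "vinene" already present; 6 new (d, o, r, l, i, n)
Total nodes = 6 + 6 + 7 + 3 + 6 + 5 + 5 + 3 + 3 + 2 + 6 = 52

52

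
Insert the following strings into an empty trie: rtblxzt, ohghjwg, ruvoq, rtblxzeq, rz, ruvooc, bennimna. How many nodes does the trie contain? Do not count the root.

31

For each word, the new-node count is its length minus the longest prefix already in the trie:
  "rtblxzt" → 7 new (r, t, b, l, x, z, t)
  "ohghjwg" → 7 new (o, h, g, h, j, w, g)
  "ruvoq" → prefix "r" already present; 4 new (u, v, o, q)
  "rtblxzeq" → prefix "rtblxz" already present; 2 new (e, q)
  "rz" → prefix "r" already present; 1 new (z)
  "ruvooc" → prefix "ruvo" already present; 2 new (o, c)
  "bennimna" → 8 new (b, e, n, n, i, m, n, a)
Total nodes = 7 + 7 + 4 + 2 + 1 + 2 + 8 = 31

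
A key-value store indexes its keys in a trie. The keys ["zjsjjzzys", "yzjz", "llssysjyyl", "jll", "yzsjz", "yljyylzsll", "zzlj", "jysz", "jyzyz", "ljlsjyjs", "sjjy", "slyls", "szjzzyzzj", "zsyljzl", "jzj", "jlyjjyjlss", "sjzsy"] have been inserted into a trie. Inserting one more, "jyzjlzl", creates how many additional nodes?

"jyz" is already a path in the trie; the remaining "jlzl" must be added.
So 7 − 3 = 4 new nodes.

4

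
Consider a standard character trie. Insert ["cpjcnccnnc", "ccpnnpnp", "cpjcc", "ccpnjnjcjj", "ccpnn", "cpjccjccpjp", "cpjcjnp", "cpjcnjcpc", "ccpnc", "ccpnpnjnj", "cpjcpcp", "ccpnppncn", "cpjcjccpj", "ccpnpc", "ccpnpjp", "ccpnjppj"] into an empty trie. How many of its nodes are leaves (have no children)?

14

Leaves are exactly the stored words that no other stored word extends.
Those words: "ccpnc", "ccpnjnjcjj", "ccpnjppj", "ccpnnpnp", "ccpnpc", "ccpnpjp", "ccpnpnjnj", "ccpnppncn", "cpjccjccpjp", "cpjcjccpj", "cpjcjnp", "cpjcnccnnc", "cpjcnjcpc", "cpjcpcp"
Leaf count: 14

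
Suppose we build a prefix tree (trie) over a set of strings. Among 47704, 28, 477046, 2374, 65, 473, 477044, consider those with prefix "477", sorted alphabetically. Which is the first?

Words with prefix "477", in lexicographic order: "47704", "477044", "477046"
The 1st is 47704.

47704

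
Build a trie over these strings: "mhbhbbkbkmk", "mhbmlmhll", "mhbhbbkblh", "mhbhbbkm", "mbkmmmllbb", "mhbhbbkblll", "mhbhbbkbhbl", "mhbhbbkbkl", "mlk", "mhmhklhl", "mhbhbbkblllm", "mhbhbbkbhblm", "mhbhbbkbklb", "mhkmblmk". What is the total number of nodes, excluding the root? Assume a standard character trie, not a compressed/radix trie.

52

Trace insertions, counting only characters that open a new branch:
  "mhbhbbkbkmk" → 11 new (m, h, b, h, b, b, k, b, k, m, k)
  "mhbmlmhll" → prefix "mhb" already present; 6 new (m, l, m, h, l, l)
  "mhbhbbkblh" → prefix "mhbhbbkb" already present; 2 new (l, h)
  "mhbhbbkm" → prefix "mhbhbbk" already present; 1 new (m)
  "mbkmmmllbb" → prefix "m" already present; 9 new (b, k, m, m, m, l, l, b, b)
  "mhbhbbkblll" → prefix "mhbhbbkbl" already present; 2 new (l, l)
  "mhbhbbkbhbl" → prefix "mhbhbbkb" already present; 3 new (h, b, l)
  "mhbhbbkbkl" → prefix "mhbhbbkbk" already present; 1 new (l)
  "mlk" → prefix "m" already present; 2 new (l, k)
  "mhmhklhl" → prefix "mh" already present; 6 new (m, h, k, l, h, l)
  "mhbhbbkblllm" → prefix "mhbhbbkblll" already present; 1 new (m)
  "mhbhbbkbhblm" → prefix "mhbhbbkbhbl" already present; 1 new (m)
  "mhbhbbkbklb" → prefix "mhbhbbkbkl" already present; 1 new (b)
  "mhkmblmk" → prefix "mh" already present; 6 new (k, m, b, l, m, k)
Total nodes = 11 + 6 + 2 + 1 + 9 + 2 + 3 + 1 + 2 + 6 + 1 + 1 + 1 + 6 = 52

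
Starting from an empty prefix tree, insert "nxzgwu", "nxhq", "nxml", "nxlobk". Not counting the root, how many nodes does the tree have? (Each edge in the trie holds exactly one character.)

14

Trace insertions, counting only characters that open a new branch:
  "nxzgwu" → 6 new (n, x, z, g, w, u)
  "nxhq" → prefix "nx" already present; 2 new (h, q)
  "nxml" → prefix "nx" already present; 2 new (m, l)
  "nxlobk" → prefix "nx" already present; 4 new (l, o, b, k)
Total nodes = 6 + 2 + 2 + 4 = 14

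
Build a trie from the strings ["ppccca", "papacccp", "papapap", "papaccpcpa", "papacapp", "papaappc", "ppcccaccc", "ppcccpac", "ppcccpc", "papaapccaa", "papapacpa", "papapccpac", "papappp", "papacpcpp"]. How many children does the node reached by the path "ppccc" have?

2

Walk "ppccc" from the root, arriving at one node.
Distinct next characters after "ppccc": a, p.
That node has 2 child edges.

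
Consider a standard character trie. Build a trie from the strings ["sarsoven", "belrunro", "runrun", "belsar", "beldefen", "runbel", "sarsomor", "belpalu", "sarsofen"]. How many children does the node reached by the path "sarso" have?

3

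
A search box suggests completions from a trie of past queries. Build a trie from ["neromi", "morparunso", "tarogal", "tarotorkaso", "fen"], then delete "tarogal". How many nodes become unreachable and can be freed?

3

After clearing the end-marker at "tarogal", prune upward until reaching a node still needed by another word.
The suffix "gal" (3 nodes) is used only by "tarogal"; the node for "taro" still has the child "t", so pruning stops there.
Nodes removed: 3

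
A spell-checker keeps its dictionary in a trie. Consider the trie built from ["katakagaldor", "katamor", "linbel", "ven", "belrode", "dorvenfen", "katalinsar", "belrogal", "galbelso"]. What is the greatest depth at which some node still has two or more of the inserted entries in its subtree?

5

The deepest shared node is where two words last agree before diverging.
e.g. "belrode" and "belrogal" share the prefix "belro" of length 5; no pair shares a longer one.
Longest shared-prefix length: 5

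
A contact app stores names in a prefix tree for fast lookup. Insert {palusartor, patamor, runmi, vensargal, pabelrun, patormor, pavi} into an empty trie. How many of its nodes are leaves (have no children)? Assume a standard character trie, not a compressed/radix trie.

Leaves are exactly the stored words that no other stored word extends.
Those words: "pabelrun", "palusartor", "patamor", "patormor", "pavi", "runmi", "vensargal"
Leaf count: 7

7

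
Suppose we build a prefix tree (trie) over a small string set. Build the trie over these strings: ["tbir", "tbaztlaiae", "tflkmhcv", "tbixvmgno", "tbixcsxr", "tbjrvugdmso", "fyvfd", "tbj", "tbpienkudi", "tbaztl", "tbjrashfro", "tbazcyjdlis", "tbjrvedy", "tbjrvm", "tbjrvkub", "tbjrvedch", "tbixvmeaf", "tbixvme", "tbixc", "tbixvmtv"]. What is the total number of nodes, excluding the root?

78

Count nodes per top-level branch (shared prefixes stored once):
  'f'-branch (fyvfd): 5 nodes
  't'-branch (tbazcyjdlis, tbaztl, tbaztlaiae, tbir, tbixc, tbixcsxr, tbixvme, tbixvmeaf, tbixvmgno, tbixvmtv, tbj, tbjrashfro, tbjrvedch, tbjrvedy, tbjrvkub, tbjrvm, tbjrvugdmso, tbpienkudi, tflkmhcv): 73 nodes
Sum: 78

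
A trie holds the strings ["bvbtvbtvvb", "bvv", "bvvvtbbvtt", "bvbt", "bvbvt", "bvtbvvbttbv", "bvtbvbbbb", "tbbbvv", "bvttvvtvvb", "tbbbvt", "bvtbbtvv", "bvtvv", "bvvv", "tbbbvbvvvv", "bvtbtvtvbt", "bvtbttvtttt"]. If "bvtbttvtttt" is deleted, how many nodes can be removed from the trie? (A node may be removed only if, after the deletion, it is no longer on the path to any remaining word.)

After clearing the end-marker at "bvtbttvtttt", prune upward until reaching a node still needed by another word.
The suffix "tvtttt" (6 nodes) is used only by "bvtbttvtttt"; the node for "bvtbt" still has the child "v", so pruning stops there.
Nodes removed: 6

6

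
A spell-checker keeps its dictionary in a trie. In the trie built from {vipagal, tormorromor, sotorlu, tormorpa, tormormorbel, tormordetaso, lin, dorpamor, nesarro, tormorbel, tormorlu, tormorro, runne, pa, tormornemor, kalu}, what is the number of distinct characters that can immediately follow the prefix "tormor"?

7

The children of the "tormor" node are the distinct next characters among strings starting with "tormor".
Distinct next characters after "tormor": b, d, l, m, n, p, r.
That node has 7 child edges.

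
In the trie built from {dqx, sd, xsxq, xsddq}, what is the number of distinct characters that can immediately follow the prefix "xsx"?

1

The children of the "xsx" node are the distinct next characters among strings starting with "xsx".
Characters that immediately follow "xsx" among the stored strings: {q}.
That node has 1 child edge.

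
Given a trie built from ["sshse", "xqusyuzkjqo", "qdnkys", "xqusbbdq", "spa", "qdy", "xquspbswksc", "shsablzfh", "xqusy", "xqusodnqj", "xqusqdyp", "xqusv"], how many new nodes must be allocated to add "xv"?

1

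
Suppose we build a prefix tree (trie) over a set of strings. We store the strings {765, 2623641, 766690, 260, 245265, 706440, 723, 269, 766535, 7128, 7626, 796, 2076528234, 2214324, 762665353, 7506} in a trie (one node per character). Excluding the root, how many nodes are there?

Count nodes per top-level branch (shared prefixes stored once):
  '2'-branch (2076528234, 2214324, 245265, 260, 2623641, 269): 29 nodes
  '7'-branch (706440, 7128, 723, 7506, 7626, 762665353, 765, 766535, 766690, 796): 32 nodes
Sum: 61

61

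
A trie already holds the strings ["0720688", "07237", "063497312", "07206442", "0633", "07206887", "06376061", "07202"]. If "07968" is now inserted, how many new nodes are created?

Walking "07968" from the root, the first 2 characters ("07") follow existing edges; "9" is the first miss.
New nodes needed: |"07968"| − 2 = 5 − 2 = 3.

3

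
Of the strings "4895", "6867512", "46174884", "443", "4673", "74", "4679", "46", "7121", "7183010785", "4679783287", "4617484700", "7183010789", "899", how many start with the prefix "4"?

Walk to "4"; the words in its subtree are exactly those with that prefix.
Matches: "443", "46", "4617484700", "46174884", "4673", "4679", "4679783287", "4895"
Count: 8

8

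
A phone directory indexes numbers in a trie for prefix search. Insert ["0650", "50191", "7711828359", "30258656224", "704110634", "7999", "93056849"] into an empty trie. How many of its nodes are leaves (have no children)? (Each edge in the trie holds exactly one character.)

7

A leaf is a node with no children — equivalently, the end of a word that is not a proper prefix of any other stored word.
Those words: "0650", "30258656224", "50191", "704110634", "7711828359", "7999", "93056849"
Leaf count: 7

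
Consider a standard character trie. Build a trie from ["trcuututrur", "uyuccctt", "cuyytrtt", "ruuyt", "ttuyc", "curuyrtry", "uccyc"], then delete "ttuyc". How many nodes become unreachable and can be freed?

4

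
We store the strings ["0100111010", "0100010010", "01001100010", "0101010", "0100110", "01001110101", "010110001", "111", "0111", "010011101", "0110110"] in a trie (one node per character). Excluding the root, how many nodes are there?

Trie structure (* marks end of a word):
(root)
├─ 0
│  └─ 1
│     ├─ 0
│     │  ├─ 0
│     │  │  ├─ 0
│     │  │  │  └─ 1
│     │  │  │     └─ 0
│     │  │  │        └─ 0
│     │  │  │           └─ 1
│     │  │  │              └─ 0 *
│     │  │  └─ 1
│     │  │     └─ 1
│     │  │        ├─ 0 *
│     │  │        │  └─ 0
│     │  │        │     └─ 0
│     │  │        │        └─ 1
│     │  │        │           └─ 0 *
│     │  │        └─ 1
│     │  │           └─ 0
│     │  │              └─ 1 *
│     │  │                 └─ 0 *
│     │  │                    └─ 1 *
│     │  └─ 1
│     │     ├─ 0
│     │     │  └─ 1
│     │     │     └─ 0 *
│     │     └─ 1
│     │        └─ 0
│     │           └─ 0
│     │              └─ 0
│     │                 └─ 1 *
│     └─ 1
│        ├─ 0
│        │  └─ 1
│        │     └─ 1
│        │        └─ 0 *
│        └─ 1 *
└─ 1
   └─ 1
      └─ 1 *
Counting every labelled node above: 40.

40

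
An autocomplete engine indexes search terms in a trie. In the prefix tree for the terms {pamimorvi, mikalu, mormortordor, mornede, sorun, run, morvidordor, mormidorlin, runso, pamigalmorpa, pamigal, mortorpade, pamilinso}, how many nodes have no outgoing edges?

11

A leaf is a node with no children — equivalently, the end of a word that is not a proper prefix of any other stored word.
Those words: "mikalu", "mormidorlin", "mormortordor", "mornede", "mortorpade", "morvidordor", "pamigalmorpa", "pamilinso", "pamimorvi", "runso", "sorun"
Leaf count: 11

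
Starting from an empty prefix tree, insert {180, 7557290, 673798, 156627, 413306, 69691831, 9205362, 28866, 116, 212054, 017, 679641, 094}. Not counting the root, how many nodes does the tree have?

Insert word by word; a character creates a node only if that edge doesn't already exist:
  "180" → 3 new (1, 8, 0)
  "7557290" → 7 new (7, 5, 5, 7, 2, 9, 0)
  "673798" → 6 new (6, 7, 3, 7, 9, 8)
  "156627" → prefix "1" already present; 5 new (5, 6, 6, 2, 7)
  "413306" → 6 new (4, 1, 3, 3, 0, 6)
  "69691831" → prefix "6" already present; 7 new (9, 6, 9, 1, 8, 3, 1)
  "9205362" → 7 new (9, 2, 0, 5, 3, 6, 2)
  "28866" → 5 new (2, 8, 8, 6, 6)
  "116" → prefix "1" already present; 2 new (1, 6)
  "212054" → prefix "2" already present; 5 new (1, 2, 0, 5, 4)
  "017" → 3 new (0, 1, 7)
  "679641" → prefix "67" already present; 4 new (9, 6, 4, 1)
  "094" → prefix "0" already present; 2 new (9, 4)
Total nodes = 3 + 7 + 6 + 5 + 6 + 7 + 7 + 5 + 2 + 5 + 3 + 4 + 2 = 62

62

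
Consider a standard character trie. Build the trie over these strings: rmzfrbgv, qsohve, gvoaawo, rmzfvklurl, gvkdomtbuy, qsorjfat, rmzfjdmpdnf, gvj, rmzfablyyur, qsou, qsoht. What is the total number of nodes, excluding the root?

57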